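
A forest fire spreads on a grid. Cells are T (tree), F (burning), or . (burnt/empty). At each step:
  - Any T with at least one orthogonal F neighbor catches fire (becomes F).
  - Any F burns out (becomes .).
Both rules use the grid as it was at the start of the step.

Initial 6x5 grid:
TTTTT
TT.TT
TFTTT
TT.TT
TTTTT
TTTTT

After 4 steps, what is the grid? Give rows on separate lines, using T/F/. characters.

Step 1: 4 trees catch fire, 1 burn out
  TTTTT
  TF.TT
  F.FTT
  TF.TT
  TTTTT
  TTTTT
Step 2: 5 trees catch fire, 4 burn out
  TFTTT
  F..TT
  ...FT
  F..TT
  TFTTT
  TTTTT
Step 3: 8 trees catch fire, 5 burn out
  F.FTT
  ...FT
  ....F
  ...FT
  F.FTT
  TFTTT
Step 4: 6 trees catch fire, 8 burn out
  ...FT
  ....F
  .....
  ....F
  ...FT
  F.FTT

...FT
....F
.....
....F
...FT
F.FTT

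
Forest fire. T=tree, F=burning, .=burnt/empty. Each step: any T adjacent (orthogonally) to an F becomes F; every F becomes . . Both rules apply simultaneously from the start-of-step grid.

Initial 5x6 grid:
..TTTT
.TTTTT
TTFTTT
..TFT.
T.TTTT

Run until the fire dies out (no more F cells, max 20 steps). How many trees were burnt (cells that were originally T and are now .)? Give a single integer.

Answer: 20

Derivation:
Step 1: +6 fires, +2 burnt (F count now 6)
Step 2: +7 fires, +6 burnt (F count now 7)
Step 3: +4 fires, +7 burnt (F count now 4)
Step 4: +2 fires, +4 burnt (F count now 2)
Step 5: +1 fires, +2 burnt (F count now 1)
Step 6: +0 fires, +1 burnt (F count now 0)
Fire out after step 6
Initially T: 21, now '.': 29
Total burnt (originally-T cells now '.'): 20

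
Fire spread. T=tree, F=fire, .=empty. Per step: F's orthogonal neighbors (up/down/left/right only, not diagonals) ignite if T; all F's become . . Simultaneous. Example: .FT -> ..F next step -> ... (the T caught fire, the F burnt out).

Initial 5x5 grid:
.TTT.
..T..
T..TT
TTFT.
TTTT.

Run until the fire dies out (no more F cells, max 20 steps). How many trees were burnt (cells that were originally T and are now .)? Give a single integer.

Answer: 10

Derivation:
Step 1: +3 fires, +1 burnt (F count now 3)
Step 2: +4 fires, +3 burnt (F count now 4)
Step 3: +3 fires, +4 burnt (F count now 3)
Step 4: +0 fires, +3 burnt (F count now 0)
Fire out after step 4
Initially T: 14, now '.': 21
Total burnt (originally-T cells now '.'): 10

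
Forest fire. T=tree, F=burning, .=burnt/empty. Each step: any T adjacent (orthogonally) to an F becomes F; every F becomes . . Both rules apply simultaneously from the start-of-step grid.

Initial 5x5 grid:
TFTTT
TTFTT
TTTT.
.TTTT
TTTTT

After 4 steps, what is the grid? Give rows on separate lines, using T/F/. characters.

Step 1: 5 trees catch fire, 2 burn out
  F.FTT
  TF.FT
  TTFT.
  .TTTT
  TTTTT
Step 2: 6 trees catch fire, 5 burn out
  ...FT
  F...F
  TF.F.
  .TFTT
  TTTTT
Step 3: 5 trees catch fire, 6 burn out
  ....F
  .....
  F....
  .F.FT
  TTFTT
Step 4: 3 trees catch fire, 5 burn out
  .....
  .....
  .....
  ....F
  TF.FT

.....
.....
.....
....F
TF.FT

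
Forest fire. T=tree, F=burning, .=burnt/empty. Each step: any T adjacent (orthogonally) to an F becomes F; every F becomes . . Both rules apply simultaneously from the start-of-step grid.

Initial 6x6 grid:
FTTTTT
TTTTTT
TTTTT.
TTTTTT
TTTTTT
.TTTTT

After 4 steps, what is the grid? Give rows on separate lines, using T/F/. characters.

Step 1: 2 trees catch fire, 1 burn out
  .FTTTT
  FTTTTT
  TTTTT.
  TTTTTT
  TTTTTT
  .TTTTT
Step 2: 3 trees catch fire, 2 burn out
  ..FTTT
  .FTTTT
  FTTTT.
  TTTTTT
  TTTTTT
  .TTTTT
Step 3: 4 trees catch fire, 3 burn out
  ...FTT
  ..FTTT
  .FTTT.
  FTTTTT
  TTTTTT
  .TTTTT
Step 4: 5 trees catch fire, 4 burn out
  ....FT
  ...FTT
  ..FTT.
  .FTTTT
  FTTTTT
  .TTTTT

....FT
...FTT
..FTT.
.FTTTT
FTTTTT
.TTTTT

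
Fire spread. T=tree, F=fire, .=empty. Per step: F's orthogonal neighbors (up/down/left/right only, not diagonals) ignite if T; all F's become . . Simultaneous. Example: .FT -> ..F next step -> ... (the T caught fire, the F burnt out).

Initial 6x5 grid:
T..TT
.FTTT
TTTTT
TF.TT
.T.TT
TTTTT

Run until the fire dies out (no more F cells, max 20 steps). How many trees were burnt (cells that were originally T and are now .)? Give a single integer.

Step 1: +4 fires, +2 burnt (F count now 4)
Step 2: +4 fires, +4 burnt (F count now 4)
Step 3: +5 fires, +4 burnt (F count now 5)
Step 4: +4 fires, +5 burnt (F count now 4)
Step 5: +3 fires, +4 burnt (F count now 3)
Step 6: +1 fires, +3 burnt (F count now 1)
Step 7: +0 fires, +1 burnt (F count now 0)
Fire out after step 7
Initially T: 22, now '.': 29
Total burnt (originally-T cells now '.'): 21

Answer: 21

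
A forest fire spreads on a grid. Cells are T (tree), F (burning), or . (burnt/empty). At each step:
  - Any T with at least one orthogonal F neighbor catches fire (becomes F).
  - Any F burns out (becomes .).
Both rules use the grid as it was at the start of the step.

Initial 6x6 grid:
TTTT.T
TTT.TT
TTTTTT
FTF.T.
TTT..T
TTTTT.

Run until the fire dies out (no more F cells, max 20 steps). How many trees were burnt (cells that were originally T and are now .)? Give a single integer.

Step 1: +5 fires, +2 burnt (F count now 5)
Step 2: +7 fires, +5 burnt (F count now 7)
Step 3: +6 fires, +7 burnt (F count now 6)
Step 4: +6 fires, +6 burnt (F count now 6)
Step 5: +1 fires, +6 burnt (F count now 1)
Step 6: +1 fires, +1 burnt (F count now 1)
Step 7: +0 fires, +1 burnt (F count now 0)
Fire out after step 7
Initially T: 27, now '.': 35
Total burnt (originally-T cells now '.'): 26

Answer: 26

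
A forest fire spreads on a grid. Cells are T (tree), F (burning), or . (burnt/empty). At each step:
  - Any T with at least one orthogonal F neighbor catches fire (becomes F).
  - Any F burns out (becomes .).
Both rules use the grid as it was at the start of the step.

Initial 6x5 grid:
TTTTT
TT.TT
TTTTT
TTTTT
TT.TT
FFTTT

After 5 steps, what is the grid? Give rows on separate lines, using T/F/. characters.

Step 1: 3 trees catch fire, 2 burn out
  TTTTT
  TT.TT
  TTTTT
  TTTTT
  FF.TT
  ..FTT
Step 2: 3 trees catch fire, 3 burn out
  TTTTT
  TT.TT
  TTTTT
  FFTTT
  ...TT
  ...FT
Step 3: 5 trees catch fire, 3 burn out
  TTTTT
  TT.TT
  FFTTT
  ..FTT
  ...FT
  ....F
Step 4: 5 trees catch fire, 5 burn out
  TTTTT
  FF.TT
  ..FTT
  ...FT
  ....F
  .....
Step 5: 4 trees catch fire, 5 burn out
  FFTTT
  ...TT
  ...FT
  ....F
  .....
  .....

FFTTT
...TT
...FT
....F
.....
.....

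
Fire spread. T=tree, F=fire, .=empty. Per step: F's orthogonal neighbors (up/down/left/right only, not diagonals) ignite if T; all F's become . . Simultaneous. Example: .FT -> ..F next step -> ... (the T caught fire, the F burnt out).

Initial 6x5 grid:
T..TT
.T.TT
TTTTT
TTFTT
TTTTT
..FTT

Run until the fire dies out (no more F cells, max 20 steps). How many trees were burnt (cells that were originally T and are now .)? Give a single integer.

Answer: 21

Derivation:
Step 1: +5 fires, +2 burnt (F count now 5)
Step 2: +7 fires, +5 burnt (F count now 7)
Step 3: +6 fires, +7 burnt (F count now 6)
Step 4: +2 fires, +6 burnt (F count now 2)
Step 5: +1 fires, +2 burnt (F count now 1)
Step 6: +0 fires, +1 burnt (F count now 0)
Fire out after step 6
Initially T: 22, now '.': 29
Total burnt (originally-T cells now '.'): 21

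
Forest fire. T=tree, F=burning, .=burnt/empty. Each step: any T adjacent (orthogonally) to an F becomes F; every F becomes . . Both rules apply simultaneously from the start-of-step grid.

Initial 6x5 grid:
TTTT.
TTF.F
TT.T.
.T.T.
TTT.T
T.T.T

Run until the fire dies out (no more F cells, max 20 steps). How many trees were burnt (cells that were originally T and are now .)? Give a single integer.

Step 1: +2 fires, +2 burnt (F count now 2)
Step 2: +4 fires, +2 burnt (F count now 4)
Step 3: +3 fires, +4 burnt (F count now 3)
Step 4: +1 fires, +3 burnt (F count now 1)
Step 5: +2 fires, +1 burnt (F count now 2)
Step 6: +2 fires, +2 burnt (F count now 2)
Step 7: +0 fires, +2 burnt (F count now 0)
Fire out after step 7
Initially T: 18, now '.': 26
Total burnt (originally-T cells now '.'): 14

Answer: 14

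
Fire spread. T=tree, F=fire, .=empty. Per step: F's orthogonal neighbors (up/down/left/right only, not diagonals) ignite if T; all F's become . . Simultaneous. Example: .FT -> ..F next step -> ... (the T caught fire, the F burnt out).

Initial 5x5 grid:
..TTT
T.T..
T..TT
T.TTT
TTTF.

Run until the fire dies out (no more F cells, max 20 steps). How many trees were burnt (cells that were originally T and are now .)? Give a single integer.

Answer: 11

Derivation:
Step 1: +2 fires, +1 burnt (F count now 2)
Step 2: +4 fires, +2 burnt (F count now 4)
Step 3: +2 fires, +4 burnt (F count now 2)
Step 4: +1 fires, +2 burnt (F count now 1)
Step 5: +1 fires, +1 burnt (F count now 1)
Step 6: +1 fires, +1 burnt (F count now 1)
Step 7: +0 fires, +1 burnt (F count now 0)
Fire out after step 7
Initially T: 15, now '.': 21
Total burnt (originally-T cells now '.'): 11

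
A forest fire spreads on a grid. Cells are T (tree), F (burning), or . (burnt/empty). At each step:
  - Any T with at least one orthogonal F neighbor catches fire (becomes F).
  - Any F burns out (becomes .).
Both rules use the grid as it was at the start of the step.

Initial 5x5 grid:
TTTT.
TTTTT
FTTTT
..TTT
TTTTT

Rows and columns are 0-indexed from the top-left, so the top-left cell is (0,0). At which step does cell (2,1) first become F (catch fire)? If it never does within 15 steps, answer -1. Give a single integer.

Step 1: cell (2,1)='F' (+2 fires, +1 burnt)
  -> target ignites at step 1
Step 2: cell (2,1)='.' (+3 fires, +2 burnt)
Step 3: cell (2,1)='.' (+4 fires, +3 burnt)
Step 4: cell (2,1)='.' (+5 fires, +4 burnt)
Step 5: cell (2,1)='.' (+5 fires, +5 burnt)
Step 6: cell (2,1)='.' (+2 fires, +5 burnt)
Step 7: cell (2,1)='.' (+0 fires, +2 burnt)
  fire out at step 7

1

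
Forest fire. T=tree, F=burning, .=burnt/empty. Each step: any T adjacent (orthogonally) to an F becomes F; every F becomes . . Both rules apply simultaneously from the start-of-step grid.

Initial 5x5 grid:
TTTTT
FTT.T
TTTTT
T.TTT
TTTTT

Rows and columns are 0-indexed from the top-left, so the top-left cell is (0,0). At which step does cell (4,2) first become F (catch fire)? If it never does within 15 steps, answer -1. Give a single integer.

Step 1: cell (4,2)='T' (+3 fires, +1 burnt)
Step 2: cell (4,2)='T' (+4 fires, +3 burnt)
Step 3: cell (4,2)='T' (+3 fires, +4 burnt)
Step 4: cell (4,2)='T' (+4 fires, +3 burnt)
Step 5: cell (4,2)='F' (+4 fires, +4 burnt)
  -> target ignites at step 5
Step 6: cell (4,2)='.' (+3 fires, +4 burnt)
Step 7: cell (4,2)='.' (+1 fires, +3 burnt)
Step 8: cell (4,2)='.' (+0 fires, +1 burnt)
  fire out at step 8

5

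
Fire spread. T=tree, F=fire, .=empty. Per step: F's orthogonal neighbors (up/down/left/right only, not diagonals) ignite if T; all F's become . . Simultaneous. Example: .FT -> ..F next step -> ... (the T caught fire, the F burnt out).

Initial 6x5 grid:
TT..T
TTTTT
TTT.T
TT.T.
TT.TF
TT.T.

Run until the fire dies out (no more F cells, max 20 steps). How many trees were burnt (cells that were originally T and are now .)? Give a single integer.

Step 1: +1 fires, +1 burnt (F count now 1)
Step 2: +2 fires, +1 burnt (F count now 2)
Step 3: +0 fires, +2 burnt (F count now 0)
Fire out after step 3
Initially T: 21, now '.': 12
Total burnt (originally-T cells now '.'): 3

Answer: 3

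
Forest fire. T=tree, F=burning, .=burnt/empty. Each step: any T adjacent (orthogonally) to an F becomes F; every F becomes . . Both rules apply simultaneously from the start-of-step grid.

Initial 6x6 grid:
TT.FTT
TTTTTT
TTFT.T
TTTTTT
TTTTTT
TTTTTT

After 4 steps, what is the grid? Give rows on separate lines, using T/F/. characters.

Step 1: 6 trees catch fire, 2 burn out
  TT..FT
  TTFFTT
  TF.F.T
  TTFTTT
  TTTTTT
  TTTTTT
Step 2: 7 trees catch fire, 6 burn out
  TT...F
  TF..FT
  F....T
  TF.FTT
  TTFTTT
  TTTTTT
Step 3: 8 trees catch fire, 7 burn out
  TF....
  F....F
  .....T
  F...FT
  TF.FTT
  TTFTTT
Step 4: 7 trees catch fire, 8 burn out
  F.....
  ......
  .....F
  .....F
  F...FT
  TF.FTT

F.....
......
.....F
.....F
F...FT
TF.FTT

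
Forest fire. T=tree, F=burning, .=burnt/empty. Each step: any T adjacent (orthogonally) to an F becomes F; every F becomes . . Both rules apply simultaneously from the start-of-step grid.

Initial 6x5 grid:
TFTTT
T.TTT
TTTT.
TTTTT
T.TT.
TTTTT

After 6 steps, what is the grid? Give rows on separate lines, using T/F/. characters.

Step 1: 2 trees catch fire, 1 burn out
  F.FTT
  T.TTT
  TTTT.
  TTTTT
  T.TT.
  TTTTT
Step 2: 3 trees catch fire, 2 burn out
  ...FT
  F.FTT
  TTTT.
  TTTTT
  T.TT.
  TTTTT
Step 3: 4 trees catch fire, 3 burn out
  ....F
  ...FT
  FTFT.
  TTTTT
  T.TT.
  TTTTT
Step 4: 5 trees catch fire, 4 burn out
  .....
  ....F
  .F.F.
  FTFTT
  T.TT.
  TTTTT
Step 5: 4 trees catch fire, 5 burn out
  .....
  .....
  .....
  .F.FT
  F.FT.
  TTTTT
Step 6: 4 trees catch fire, 4 burn out
  .....
  .....
  .....
  ....F
  ...F.
  FTFTT

.....
.....
.....
....F
...F.
FTFTT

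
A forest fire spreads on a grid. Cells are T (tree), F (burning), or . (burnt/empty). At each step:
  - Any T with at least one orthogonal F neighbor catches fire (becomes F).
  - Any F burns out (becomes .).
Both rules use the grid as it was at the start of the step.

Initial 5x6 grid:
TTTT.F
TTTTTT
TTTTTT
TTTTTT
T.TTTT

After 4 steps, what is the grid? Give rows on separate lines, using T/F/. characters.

Step 1: 1 trees catch fire, 1 burn out
  TTTT..
  TTTTTF
  TTTTTT
  TTTTTT
  T.TTTT
Step 2: 2 trees catch fire, 1 burn out
  TTTT..
  TTTTF.
  TTTTTF
  TTTTTT
  T.TTTT
Step 3: 3 trees catch fire, 2 burn out
  TTTT..
  TTTF..
  TTTTF.
  TTTTTF
  T.TTTT
Step 4: 5 trees catch fire, 3 burn out
  TTTF..
  TTF...
  TTTF..
  TTTTF.
  T.TTTF

TTTF..
TTF...
TTTF..
TTTTF.
T.TTTF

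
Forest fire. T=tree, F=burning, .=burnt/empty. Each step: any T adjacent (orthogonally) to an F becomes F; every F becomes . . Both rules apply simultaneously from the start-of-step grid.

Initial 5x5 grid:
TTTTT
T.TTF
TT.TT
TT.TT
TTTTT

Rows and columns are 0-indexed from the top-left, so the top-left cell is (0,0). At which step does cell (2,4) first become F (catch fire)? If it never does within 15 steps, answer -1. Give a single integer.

Step 1: cell (2,4)='F' (+3 fires, +1 burnt)
  -> target ignites at step 1
Step 2: cell (2,4)='.' (+4 fires, +3 burnt)
Step 3: cell (2,4)='.' (+3 fires, +4 burnt)
Step 4: cell (2,4)='.' (+2 fires, +3 burnt)
Step 5: cell (2,4)='.' (+2 fires, +2 burnt)
Step 6: cell (2,4)='.' (+2 fires, +2 burnt)
Step 7: cell (2,4)='.' (+3 fires, +2 burnt)
Step 8: cell (2,4)='.' (+2 fires, +3 burnt)
Step 9: cell (2,4)='.' (+0 fires, +2 burnt)
  fire out at step 9

1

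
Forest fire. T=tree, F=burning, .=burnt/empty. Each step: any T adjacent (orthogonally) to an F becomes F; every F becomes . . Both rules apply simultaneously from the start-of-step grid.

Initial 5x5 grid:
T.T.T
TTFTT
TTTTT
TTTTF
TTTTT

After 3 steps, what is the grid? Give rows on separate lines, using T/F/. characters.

Step 1: 7 trees catch fire, 2 burn out
  T.F.T
  TF.FT
  TTFTF
  TTTF.
  TTTTF
Step 2: 6 trees catch fire, 7 burn out
  T...T
  F...F
  TF.F.
  TTF..
  TTTF.
Step 3: 5 trees catch fire, 6 burn out
  F...F
  .....
  F....
  TF...
  TTF..

F...F
.....
F....
TF...
TTF..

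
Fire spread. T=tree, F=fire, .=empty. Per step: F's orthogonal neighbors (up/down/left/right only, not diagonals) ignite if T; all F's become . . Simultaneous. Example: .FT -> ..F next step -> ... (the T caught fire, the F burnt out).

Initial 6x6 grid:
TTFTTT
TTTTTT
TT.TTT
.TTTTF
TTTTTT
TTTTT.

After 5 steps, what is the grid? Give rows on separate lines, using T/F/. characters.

Step 1: 6 trees catch fire, 2 burn out
  TF.FTT
  TTFTTT
  TT.TTF
  .TTTF.
  TTTTTF
  TTTTT.
Step 2: 8 trees catch fire, 6 burn out
  F...FT
  TF.FTF
  TT.TF.
  .TTF..
  TTTTF.
  TTTTT.
Step 3: 8 trees catch fire, 8 burn out
  .....F
  F...F.
  TF.F..
  .TF...
  TTTF..
  TTTTF.
Step 4: 4 trees catch fire, 8 burn out
  ......
  ......
  F.....
  .F....
  TTF...
  TTTF..
Step 5: 2 trees catch fire, 4 burn out
  ......
  ......
  ......
  ......
  TF....
  TTF...

......
......
......
......
TF....
TTF...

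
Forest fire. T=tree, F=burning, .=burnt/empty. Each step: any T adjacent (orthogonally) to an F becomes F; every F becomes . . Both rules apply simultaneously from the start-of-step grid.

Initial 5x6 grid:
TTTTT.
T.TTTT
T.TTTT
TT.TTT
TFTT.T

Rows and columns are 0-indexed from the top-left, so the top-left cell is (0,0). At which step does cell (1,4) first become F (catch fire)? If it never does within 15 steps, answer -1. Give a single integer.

Step 1: cell (1,4)='T' (+3 fires, +1 burnt)
Step 2: cell (1,4)='T' (+2 fires, +3 burnt)
Step 3: cell (1,4)='T' (+2 fires, +2 burnt)
Step 4: cell (1,4)='T' (+3 fires, +2 burnt)
Step 5: cell (1,4)='T' (+5 fires, +3 burnt)
Step 6: cell (1,4)='F' (+6 fires, +5 burnt)
  -> target ignites at step 6
Step 7: cell (1,4)='.' (+3 fires, +6 burnt)
Step 8: cell (1,4)='.' (+0 fires, +3 burnt)
  fire out at step 8

6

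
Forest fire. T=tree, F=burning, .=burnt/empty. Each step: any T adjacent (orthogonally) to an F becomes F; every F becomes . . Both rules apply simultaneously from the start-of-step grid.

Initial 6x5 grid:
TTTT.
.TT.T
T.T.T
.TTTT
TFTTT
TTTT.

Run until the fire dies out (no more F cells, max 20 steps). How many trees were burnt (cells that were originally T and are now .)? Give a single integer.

Answer: 21

Derivation:
Step 1: +4 fires, +1 burnt (F count now 4)
Step 2: +4 fires, +4 burnt (F count now 4)
Step 3: +4 fires, +4 burnt (F count now 4)
Step 4: +2 fires, +4 burnt (F count now 2)
Step 5: +3 fires, +2 burnt (F count now 3)
Step 6: +3 fires, +3 burnt (F count now 3)
Step 7: +1 fires, +3 burnt (F count now 1)
Step 8: +0 fires, +1 burnt (F count now 0)
Fire out after step 8
Initially T: 22, now '.': 29
Total burnt (originally-T cells now '.'): 21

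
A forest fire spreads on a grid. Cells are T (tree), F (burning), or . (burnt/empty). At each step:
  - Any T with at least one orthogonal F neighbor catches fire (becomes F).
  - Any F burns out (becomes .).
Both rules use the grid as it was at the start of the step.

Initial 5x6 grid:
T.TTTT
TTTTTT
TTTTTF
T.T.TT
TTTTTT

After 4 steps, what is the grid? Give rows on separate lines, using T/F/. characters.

Step 1: 3 trees catch fire, 1 burn out
  T.TTTT
  TTTTTF
  TTTTF.
  T.T.TF
  TTTTTT
Step 2: 5 trees catch fire, 3 burn out
  T.TTTF
  TTTTF.
  TTTF..
  T.T.F.
  TTTTTF
Step 3: 4 trees catch fire, 5 burn out
  T.TTF.
  TTTF..
  TTF...
  T.T...
  TTTTF.
Step 4: 5 trees catch fire, 4 burn out
  T.TF..
  TTF...
  TF....
  T.F...
  TTTF..

T.TF..
TTF...
TF....
T.F...
TTTF..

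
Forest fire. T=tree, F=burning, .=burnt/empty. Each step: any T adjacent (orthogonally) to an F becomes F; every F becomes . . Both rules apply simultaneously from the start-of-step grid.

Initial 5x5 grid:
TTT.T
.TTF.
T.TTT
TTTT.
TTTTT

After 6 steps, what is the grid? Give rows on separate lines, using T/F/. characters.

Step 1: 2 trees catch fire, 1 burn out
  TTT.T
  .TF..
  T.TFT
  TTTT.
  TTTTT
Step 2: 5 trees catch fire, 2 burn out
  TTF.T
  .F...
  T.F.F
  TTTF.
  TTTTT
Step 3: 3 trees catch fire, 5 burn out
  TF..T
  .....
  T....
  TTF..
  TTTFT
Step 4: 4 trees catch fire, 3 burn out
  F...T
  .....
  T....
  TF...
  TTF.F
Step 5: 2 trees catch fire, 4 burn out
  ....T
  .....
  T....
  F....
  TF...
Step 6: 2 trees catch fire, 2 burn out
  ....T
  .....
  F....
  .....
  F....

....T
.....
F....
.....
F....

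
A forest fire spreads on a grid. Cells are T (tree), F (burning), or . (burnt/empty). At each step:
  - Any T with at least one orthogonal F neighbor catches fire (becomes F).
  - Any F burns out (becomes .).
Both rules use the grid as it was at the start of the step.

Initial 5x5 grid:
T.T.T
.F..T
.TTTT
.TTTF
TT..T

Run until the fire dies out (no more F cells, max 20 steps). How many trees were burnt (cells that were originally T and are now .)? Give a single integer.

Answer: 12

Derivation:
Step 1: +4 fires, +2 burnt (F count now 4)
Step 2: +5 fires, +4 burnt (F count now 5)
Step 3: +2 fires, +5 burnt (F count now 2)
Step 4: +1 fires, +2 burnt (F count now 1)
Step 5: +0 fires, +1 burnt (F count now 0)
Fire out after step 5
Initially T: 14, now '.': 23
Total burnt (originally-T cells now '.'): 12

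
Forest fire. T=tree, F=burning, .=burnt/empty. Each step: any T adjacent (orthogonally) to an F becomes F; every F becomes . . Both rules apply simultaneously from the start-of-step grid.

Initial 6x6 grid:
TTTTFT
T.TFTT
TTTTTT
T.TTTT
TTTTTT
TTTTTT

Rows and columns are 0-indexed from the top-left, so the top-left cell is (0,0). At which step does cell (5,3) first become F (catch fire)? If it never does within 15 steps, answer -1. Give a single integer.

Step 1: cell (5,3)='T' (+5 fires, +2 burnt)
Step 2: cell (5,3)='T' (+5 fires, +5 burnt)
Step 3: cell (5,3)='T' (+6 fires, +5 burnt)
Step 4: cell (5,3)='F' (+6 fires, +6 burnt)
  -> target ignites at step 4
Step 5: cell (5,3)='.' (+6 fires, +6 burnt)
Step 6: cell (5,3)='.' (+3 fires, +6 burnt)
Step 7: cell (5,3)='.' (+1 fires, +3 burnt)
Step 8: cell (5,3)='.' (+0 fires, +1 burnt)
  fire out at step 8

4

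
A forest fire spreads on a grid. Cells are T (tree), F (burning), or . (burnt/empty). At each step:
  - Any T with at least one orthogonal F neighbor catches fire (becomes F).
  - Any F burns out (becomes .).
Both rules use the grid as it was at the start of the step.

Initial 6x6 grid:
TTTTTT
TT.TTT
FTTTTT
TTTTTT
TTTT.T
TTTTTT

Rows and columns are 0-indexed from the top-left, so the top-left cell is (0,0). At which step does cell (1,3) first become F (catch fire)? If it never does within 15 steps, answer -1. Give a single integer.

Step 1: cell (1,3)='T' (+3 fires, +1 burnt)
Step 2: cell (1,3)='T' (+5 fires, +3 burnt)
Step 3: cell (1,3)='T' (+5 fires, +5 burnt)
Step 4: cell (1,3)='F' (+6 fires, +5 burnt)
  -> target ignites at step 4
Step 5: cell (1,3)='.' (+6 fires, +6 burnt)
Step 6: cell (1,3)='.' (+4 fires, +6 burnt)
Step 7: cell (1,3)='.' (+3 fires, +4 burnt)
Step 8: cell (1,3)='.' (+1 fires, +3 burnt)
Step 9: cell (1,3)='.' (+0 fires, +1 burnt)
  fire out at step 9

4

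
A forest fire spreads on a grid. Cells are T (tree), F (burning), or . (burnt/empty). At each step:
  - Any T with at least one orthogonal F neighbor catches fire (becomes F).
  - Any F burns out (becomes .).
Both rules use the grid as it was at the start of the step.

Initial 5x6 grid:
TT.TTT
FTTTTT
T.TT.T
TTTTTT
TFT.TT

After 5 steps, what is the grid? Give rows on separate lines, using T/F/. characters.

Step 1: 6 trees catch fire, 2 burn out
  FT.TTT
  .FTTTT
  F.TT.T
  TFTTTT
  F.F.TT
Step 2: 4 trees catch fire, 6 burn out
  .F.TTT
  ..FTTT
  ..TT.T
  F.FTTT
  ....TT
Step 3: 3 trees catch fire, 4 burn out
  ...TTT
  ...FTT
  ..FT.T
  ...FTT
  ....TT
Step 4: 4 trees catch fire, 3 burn out
  ...FTT
  ....FT
  ...F.T
  ....FT
  ....TT
Step 5: 4 trees catch fire, 4 burn out
  ....FT
  .....F
  .....T
  .....F
  ....FT

....FT
.....F
.....T
.....F
....FT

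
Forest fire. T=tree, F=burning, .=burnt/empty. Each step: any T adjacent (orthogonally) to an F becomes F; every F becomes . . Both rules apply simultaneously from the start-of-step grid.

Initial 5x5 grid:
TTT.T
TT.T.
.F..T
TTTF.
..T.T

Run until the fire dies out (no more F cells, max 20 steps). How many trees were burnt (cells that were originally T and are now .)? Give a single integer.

Step 1: +3 fires, +2 burnt (F count now 3)
Step 2: +4 fires, +3 burnt (F count now 4)
Step 3: +2 fires, +4 burnt (F count now 2)
Step 4: +0 fires, +2 burnt (F count now 0)
Fire out after step 4
Initially T: 13, now '.': 21
Total burnt (originally-T cells now '.'): 9

Answer: 9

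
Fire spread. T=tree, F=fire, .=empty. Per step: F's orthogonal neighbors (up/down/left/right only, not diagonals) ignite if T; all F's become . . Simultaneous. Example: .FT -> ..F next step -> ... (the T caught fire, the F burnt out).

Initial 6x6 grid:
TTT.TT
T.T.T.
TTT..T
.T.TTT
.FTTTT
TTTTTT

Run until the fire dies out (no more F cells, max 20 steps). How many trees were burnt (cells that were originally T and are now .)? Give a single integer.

Step 1: +3 fires, +1 burnt (F count now 3)
Step 2: +4 fires, +3 burnt (F count now 4)
Step 3: +5 fires, +4 burnt (F count now 5)
Step 4: +5 fires, +5 burnt (F count now 5)
Step 5: +4 fires, +5 burnt (F count now 4)
Step 6: +2 fires, +4 burnt (F count now 2)
Step 7: +0 fires, +2 burnt (F count now 0)
Fire out after step 7
Initially T: 26, now '.': 33
Total burnt (originally-T cells now '.'): 23

Answer: 23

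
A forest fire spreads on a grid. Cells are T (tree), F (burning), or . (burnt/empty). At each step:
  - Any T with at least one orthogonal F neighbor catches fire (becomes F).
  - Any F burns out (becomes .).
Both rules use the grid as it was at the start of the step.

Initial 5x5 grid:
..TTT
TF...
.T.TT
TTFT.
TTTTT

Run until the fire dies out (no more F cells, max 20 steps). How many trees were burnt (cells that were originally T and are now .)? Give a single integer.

Answer: 12

Derivation:
Step 1: +5 fires, +2 burnt (F count now 5)
Step 2: +4 fires, +5 burnt (F count now 4)
Step 3: +3 fires, +4 burnt (F count now 3)
Step 4: +0 fires, +3 burnt (F count now 0)
Fire out after step 4
Initially T: 15, now '.': 22
Total burnt (originally-T cells now '.'): 12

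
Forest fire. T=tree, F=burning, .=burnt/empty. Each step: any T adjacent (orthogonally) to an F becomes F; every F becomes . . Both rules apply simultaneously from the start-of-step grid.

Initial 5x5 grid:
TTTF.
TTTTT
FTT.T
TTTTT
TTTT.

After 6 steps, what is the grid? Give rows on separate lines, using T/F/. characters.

Step 1: 5 trees catch fire, 2 burn out
  TTF..
  FTTFT
  .FT.T
  FTTTT
  TTTT.
Step 2: 8 trees catch fire, 5 burn out
  FF...
  .FF.F
  ..F.T
  .FTTT
  FTTT.
Step 3: 3 trees catch fire, 8 burn out
  .....
  .....
  ....F
  ..FTT
  .FTT.
Step 4: 3 trees catch fire, 3 burn out
  .....
  .....
  .....
  ...FF
  ..FT.
Step 5: 1 trees catch fire, 3 burn out
  .....
  .....
  .....
  .....
  ...F.
Step 6: 0 trees catch fire, 1 burn out
  .....
  .....
  .....
  .....
  .....

.....
.....
.....
.....
.....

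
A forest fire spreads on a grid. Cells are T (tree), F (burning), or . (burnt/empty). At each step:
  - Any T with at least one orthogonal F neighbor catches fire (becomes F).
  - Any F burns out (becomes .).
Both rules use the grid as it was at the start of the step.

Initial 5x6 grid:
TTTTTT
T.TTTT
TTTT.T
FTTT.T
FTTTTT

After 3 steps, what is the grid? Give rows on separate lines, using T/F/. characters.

Step 1: 3 trees catch fire, 2 burn out
  TTTTTT
  T.TTTT
  FTTT.T
  .FTT.T
  .FTTTT
Step 2: 4 trees catch fire, 3 burn out
  TTTTTT
  F.TTTT
  .FTT.T
  ..FT.T
  ..FTTT
Step 3: 4 trees catch fire, 4 burn out
  FTTTTT
  ..TTTT
  ..FT.T
  ...F.T
  ...FTT

FTTTTT
..TTTT
..FT.T
...F.T
...FTT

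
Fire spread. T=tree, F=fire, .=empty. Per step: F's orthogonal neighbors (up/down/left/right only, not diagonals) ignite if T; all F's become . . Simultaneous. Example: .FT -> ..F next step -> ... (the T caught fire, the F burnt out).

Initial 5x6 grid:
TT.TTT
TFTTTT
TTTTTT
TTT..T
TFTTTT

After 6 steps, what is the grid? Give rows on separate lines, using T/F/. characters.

Step 1: 7 trees catch fire, 2 burn out
  TF.TTT
  F.FTTT
  TFTTTT
  TFT..T
  F.FTTT
Step 2: 7 trees catch fire, 7 burn out
  F..TTT
  ...FTT
  F.FTTT
  F.F..T
  ...FTT
Step 3: 4 trees catch fire, 7 burn out
  ...FTT
  ....FT
  ...FTT
  .....T
  ....FT
Step 4: 4 trees catch fire, 4 burn out
  ....FT
  .....F
  ....FT
  .....T
  .....F
Step 5: 3 trees catch fire, 4 burn out
  .....F
  ......
  .....F
  .....F
  ......
Step 6: 0 trees catch fire, 3 burn out
  ......
  ......
  ......
  ......
  ......

......
......
......
......
......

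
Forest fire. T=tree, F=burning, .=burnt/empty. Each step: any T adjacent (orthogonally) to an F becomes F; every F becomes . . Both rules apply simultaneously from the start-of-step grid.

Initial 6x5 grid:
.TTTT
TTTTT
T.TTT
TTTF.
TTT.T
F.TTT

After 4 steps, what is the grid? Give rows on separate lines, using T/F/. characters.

Step 1: 3 trees catch fire, 2 burn out
  .TTTT
  TTTTT
  T.TFT
  TTF..
  FTT.T
  ..TTT
Step 2: 7 trees catch fire, 3 burn out
  .TTTT
  TTTFT
  T.F.F
  FF...
  .FF.T
  ..TTT
Step 3: 5 trees catch fire, 7 burn out
  .TTFT
  TTF.F
  F....
  .....
  ....T
  ..FTT
Step 4: 5 trees catch fire, 5 burn out
  .TF.F
  FF...
  .....
  .....
  ....T
  ...FT

.TF.F
FF...
.....
.....
....T
...FT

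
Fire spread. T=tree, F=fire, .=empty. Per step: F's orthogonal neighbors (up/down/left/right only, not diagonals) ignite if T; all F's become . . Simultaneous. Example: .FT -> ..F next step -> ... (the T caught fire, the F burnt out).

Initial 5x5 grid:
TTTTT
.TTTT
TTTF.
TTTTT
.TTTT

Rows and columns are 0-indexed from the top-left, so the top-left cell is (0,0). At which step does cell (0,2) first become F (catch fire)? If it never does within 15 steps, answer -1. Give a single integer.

Step 1: cell (0,2)='T' (+3 fires, +1 burnt)
Step 2: cell (0,2)='T' (+7 fires, +3 burnt)
Step 3: cell (0,2)='F' (+7 fires, +7 burnt)
  -> target ignites at step 3
Step 4: cell (0,2)='.' (+3 fires, +7 burnt)
Step 5: cell (0,2)='.' (+1 fires, +3 burnt)
Step 6: cell (0,2)='.' (+0 fires, +1 burnt)
  fire out at step 6

3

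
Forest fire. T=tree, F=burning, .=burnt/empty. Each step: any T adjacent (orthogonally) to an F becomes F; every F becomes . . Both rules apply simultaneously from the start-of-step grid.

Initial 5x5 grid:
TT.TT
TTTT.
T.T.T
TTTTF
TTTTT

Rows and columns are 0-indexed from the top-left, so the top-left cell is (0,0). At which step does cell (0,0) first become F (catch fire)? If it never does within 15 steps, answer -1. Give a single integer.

Step 1: cell (0,0)='T' (+3 fires, +1 burnt)
Step 2: cell (0,0)='T' (+2 fires, +3 burnt)
Step 3: cell (0,0)='T' (+3 fires, +2 burnt)
Step 4: cell (0,0)='T' (+3 fires, +3 burnt)
Step 5: cell (0,0)='T' (+4 fires, +3 burnt)
Step 6: cell (0,0)='T' (+3 fires, +4 burnt)
Step 7: cell (0,0)='F' (+2 fires, +3 burnt)
  -> target ignites at step 7
Step 8: cell (0,0)='.' (+0 fires, +2 burnt)
  fire out at step 8

7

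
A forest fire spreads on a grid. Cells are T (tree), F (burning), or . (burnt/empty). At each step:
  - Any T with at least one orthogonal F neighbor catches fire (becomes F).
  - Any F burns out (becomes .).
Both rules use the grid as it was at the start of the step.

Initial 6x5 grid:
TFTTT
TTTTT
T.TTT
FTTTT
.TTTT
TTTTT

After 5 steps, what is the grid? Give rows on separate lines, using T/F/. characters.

Step 1: 5 trees catch fire, 2 burn out
  F.FTT
  TFTTT
  F.TTT
  .FTTT
  .TTTT
  TTTTT
Step 2: 5 trees catch fire, 5 burn out
  ...FT
  F.FTT
  ..TTT
  ..FTT
  .FTTT
  TTTTT
Step 3: 6 trees catch fire, 5 burn out
  ....F
  ...FT
  ..FTT
  ...FT
  ..FTT
  TFTTT
Step 4: 6 trees catch fire, 6 burn out
  .....
  ....F
  ...FT
  ....F
  ...FT
  F.FTT
Step 5: 3 trees catch fire, 6 burn out
  .....
  .....
  ....F
  .....
  ....F
  ...FT

.....
.....
....F
.....
....F
...FT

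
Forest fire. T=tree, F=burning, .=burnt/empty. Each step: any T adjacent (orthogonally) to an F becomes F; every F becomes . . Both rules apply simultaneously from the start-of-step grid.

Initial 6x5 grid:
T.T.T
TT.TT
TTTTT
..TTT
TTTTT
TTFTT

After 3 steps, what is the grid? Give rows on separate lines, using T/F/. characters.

Step 1: 3 trees catch fire, 1 burn out
  T.T.T
  TT.TT
  TTTTT
  ..TTT
  TTFTT
  TF.FT
Step 2: 5 trees catch fire, 3 burn out
  T.T.T
  TT.TT
  TTTTT
  ..FTT
  TF.FT
  F...F
Step 3: 4 trees catch fire, 5 burn out
  T.T.T
  TT.TT
  TTFTT
  ...FT
  F...F
  .....

T.T.T
TT.TT
TTFTT
...FT
F...F
.....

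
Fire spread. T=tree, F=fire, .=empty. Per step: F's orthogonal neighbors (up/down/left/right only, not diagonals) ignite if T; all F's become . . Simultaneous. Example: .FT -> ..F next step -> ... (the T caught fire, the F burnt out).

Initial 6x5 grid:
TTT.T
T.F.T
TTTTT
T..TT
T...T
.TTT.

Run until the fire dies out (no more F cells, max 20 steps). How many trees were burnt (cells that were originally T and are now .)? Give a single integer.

Answer: 16

Derivation:
Step 1: +2 fires, +1 burnt (F count now 2)
Step 2: +3 fires, +2 burnt (F count now 3)
Step 3: +4 fires, +3 burnt (F count now 4)
Step 4: +4 fires, +4 burnt (F count now 4)
Step 5: +3 fires, +4 burnt (F count now 3)
Step 6: +0 fires, +3 burnt (F count now 0)
Fire out after step 6
Initially T: 19, now '.': 27
Total burnt (originally-T cells now '.'): 16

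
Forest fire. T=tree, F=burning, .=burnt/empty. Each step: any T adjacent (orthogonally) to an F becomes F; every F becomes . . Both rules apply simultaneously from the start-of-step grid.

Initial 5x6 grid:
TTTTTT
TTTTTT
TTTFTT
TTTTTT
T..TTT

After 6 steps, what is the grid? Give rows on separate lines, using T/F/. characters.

Step 1: 4 trees catch fire, 1 burn out
  TTTTTT
  TTTFTT
  TTF.FT
  TTTFTT
  T..TTT
Step 2: 8 trees catch fire, 4 burn out
  TTTFTT
  TTF.FT
  TF...F
  TTF.FT
  T..FTT
Step 3: 8 trees catch fire, 8 burn out
  TTF.FT
  TF...F
  F.....
  TF...F
  T...FT
Step 4: 5 trees catch fire, 8 burn out
  TF...F
  F.....
  ......
  F.....
  T....F
Step 5: 2 trees catch fire, 5 burn out
  F.....
  ......
  ......
  ......
  F.....
Step 6: 0 trees catch fire, 2 burn out
  ......
  ......
  ......
  ......
  ......

......
......
......
......
......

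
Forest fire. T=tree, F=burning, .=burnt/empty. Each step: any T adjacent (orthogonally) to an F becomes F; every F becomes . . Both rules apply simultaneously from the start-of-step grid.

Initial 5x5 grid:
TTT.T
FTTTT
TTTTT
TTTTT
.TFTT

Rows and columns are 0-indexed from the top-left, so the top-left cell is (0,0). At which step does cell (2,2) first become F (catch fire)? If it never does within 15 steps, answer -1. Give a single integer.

Step 1: cell (2,2)='T' (+6 fires, +2 burnt)
Step 2: cell (2,2)='F' (+8 fires, +6 burnt)
  -> target ignites at step 2
Step 3: cell (2,2)='.' (+4 fires, +8 burnt)
Step 4: cell (2,2)='.' (+2 fires, +4 burnt)
Step 5: cell (2,2)='.' (+1 fires, +2 burnt)
Step 6: cell (2,2)='.' (+0 fires, +1 burnt)
  fire out at step 6

2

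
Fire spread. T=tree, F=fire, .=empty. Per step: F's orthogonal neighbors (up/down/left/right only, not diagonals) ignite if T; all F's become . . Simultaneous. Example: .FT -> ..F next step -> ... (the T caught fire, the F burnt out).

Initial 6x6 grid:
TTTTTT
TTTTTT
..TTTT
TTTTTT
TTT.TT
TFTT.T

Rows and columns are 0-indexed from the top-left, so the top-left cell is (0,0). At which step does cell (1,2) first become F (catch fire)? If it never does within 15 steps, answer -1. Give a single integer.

Step 1: cell (1,2)='T' (+3 fires, +1 burnt)
Step 2: cell (1,2)='T' (+4 fires, +3 burnt)
Step 3: cell (1,2)='T' (+2 fires, +4 burnt)
Step 4: cell (1,2)='T' (+2 fires, +2 burnt)
Step 5: cell (1,2)='F' (+3 fires, +2 burnt)
  -> target ignites at step 5
Step 6: cell (1,2)='.' (+6 fires, +3 burnt)
Step 7: cell (1,2)='.' (+6 fires, +6 burnt)
Step 8: cell (1,2)='.' (+4 fires, +6 burnt)
Step 9: cell (1,2)='.' (+1 fires, +4 burnt)
Step 10: cell (1,2)='.' (+0 fires, +1 burnt)
  fire out at step 10

5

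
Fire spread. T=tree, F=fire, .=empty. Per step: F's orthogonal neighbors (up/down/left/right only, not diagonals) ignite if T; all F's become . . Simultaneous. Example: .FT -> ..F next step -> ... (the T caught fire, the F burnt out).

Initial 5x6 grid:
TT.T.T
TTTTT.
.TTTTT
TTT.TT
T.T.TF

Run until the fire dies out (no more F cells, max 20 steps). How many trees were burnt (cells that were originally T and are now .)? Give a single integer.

Step 1: +2 fires, +1 burnt (F count now 2)
Step 2: +2 fires, +2 burnt (F count now 2)
Step 3: +1 fires, +2 burnt (F count now 1)
Step 4: +2 fires, +1 burnt (F count now 2)
Step 5: +2 fires, +2 burnt (F count now 2)
Step 6: +4 fires, +2 burnt (F count now 4)
Step 7: +3 fires, +4 burnt (F count now 3)
Step 8: +3 fires, +3 burnt (F count now 3)
Step 9: +2 fires, +3 burnt (F count now 2)
Step 10: +0 fires, +2 burnt (F count now 0)
Fire out after step 10
Initially T: 22, now '.': 29
Total burnt (originally-T cells now '.'): 21

Answer: 21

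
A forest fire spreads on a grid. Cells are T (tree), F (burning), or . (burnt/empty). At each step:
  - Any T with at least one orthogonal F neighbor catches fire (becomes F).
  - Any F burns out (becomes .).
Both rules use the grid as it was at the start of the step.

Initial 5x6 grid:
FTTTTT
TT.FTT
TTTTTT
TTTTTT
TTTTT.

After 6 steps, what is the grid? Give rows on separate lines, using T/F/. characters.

Step 1: 5 trees catch fire, 2 burn out
  .FTFTT
  FT..FT
  TTTFTT
  TTTTTT
  TTTTT.
Step 2: 8 trees catch fire, 5 burn out
  ..F.FT
  .F...F
  FTF.FT
  TTTFTT
  TTTTT.
Step 3: 7 trees catch fire, 8 burn out
  .....F
  ......
  .F...F
  FTF.FT
  TTTFT.
Step 4: 5 trees catch fire, 7 burn out
  ......
  ......
  ......
  .F...F
  FTF.F.
Step 5: 1 trees catch fire, 5 burn out
  ......
  ......
  ......
  ......
  .F....
Step 6: 0 trees catch fire, 1 burn out
  ......
  ......
  ......
  ......
  ......

......
......
......
......
......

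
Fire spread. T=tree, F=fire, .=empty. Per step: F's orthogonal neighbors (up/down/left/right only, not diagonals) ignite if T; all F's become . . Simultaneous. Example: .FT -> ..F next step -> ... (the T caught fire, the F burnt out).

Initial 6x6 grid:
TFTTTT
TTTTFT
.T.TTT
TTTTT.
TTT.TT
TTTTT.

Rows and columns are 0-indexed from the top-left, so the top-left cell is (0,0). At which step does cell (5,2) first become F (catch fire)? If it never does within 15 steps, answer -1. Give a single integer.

Step 1: cell (5,2)='T' (+7 fires, +2 burnt)
Step 2: cell (5,2)='T' (+8 fires, +7 burnt)
Step 3: cell (5,2)='T' (+3 fires, +8 burnt)
Step 4: cell (5,2)='T' (+5 fires, +3 burnt)
Step 5: cell (5,2)='T' (+4 fires, +5 burnt)
Step 6: cell (5,2)='F' (+2 fires, +4 burnt)
  -> target ignites at step 6
Step 7: cell (5,2)='.' (+0 fires, +2 burnt)
  fire out at step 7

6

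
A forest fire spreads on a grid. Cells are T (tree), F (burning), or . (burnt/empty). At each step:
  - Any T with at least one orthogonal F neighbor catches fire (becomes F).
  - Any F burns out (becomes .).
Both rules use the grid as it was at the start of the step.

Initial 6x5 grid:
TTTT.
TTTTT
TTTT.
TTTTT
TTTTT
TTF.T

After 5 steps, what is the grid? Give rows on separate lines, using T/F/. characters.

Step 1: 2 trees catch fire, 1 burn out
  TTTT.
  TTTTT
  TTTT.
  TTTTT
  TTFTT
  TF..T
Step 2: 4 trees catch fire, 2 burn out
  TTTT.
  TTTTT
  TTTT.
  TTFTT
  TF.FT
  F...T
Step 3: 5 trees catch fire, 4 burn out
  TTTT.
  TTTTT
  TTFT.
  TF.FT
  F...F
  ....T
Step 4: 6 trees catch fire, 5 burn out
  TTTT.
  TTFTT
  TF.F.
  F...F
  .....
  ....F
Step 5: 4 trees catch fire, 6 burn out
  TTFT.
  TF.FT
  F....
  .....
  .....
  .....

TTFT.
TF.FT
F....
.....
.....
.....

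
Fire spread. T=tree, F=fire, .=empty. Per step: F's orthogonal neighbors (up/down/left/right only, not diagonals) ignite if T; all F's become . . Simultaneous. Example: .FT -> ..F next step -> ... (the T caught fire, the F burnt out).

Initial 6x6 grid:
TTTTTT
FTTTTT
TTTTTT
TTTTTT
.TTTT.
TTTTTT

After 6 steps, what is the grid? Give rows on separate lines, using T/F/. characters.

Step 1: 3 trees catch fire, 1 burn out
  FTTTTT
  .FTTTT
  FTTTTT
  TTTTTT
  .TTTT.
  TTTTTT
Step 2: 4 trees catch fire, 3 burn out
  .FTTTT
  ..FTTT
  .FTTTT
  FTTTTT
  .TTTT.
  TTTTTT
Step 3: 4 trees catch fire, 4 burn out
  ..FTTT
  ...FTT
  ..FTTT
  .FTTTT
  .TTTT.
  TTTTTT
Step 4: 5 trees catch fire, 4 burn out
  ...FTT
  ....FT
  ...FTT
  ..FTTT
  .FTTT.
  TTTTTT
Step 5: 6 trees catch fire, 5 burn out
  ....FT
  .....F
  ....FT
  ...FTT
  ..FTT.
  TFTTTT
Step 6: 6 trees catch fire, 6 burn out
  .....F
  ......
  .....F
  ....FT
  ...FT.
  F.FTTT

.....F
......
.....F
....FT
...FT.
F.FTTT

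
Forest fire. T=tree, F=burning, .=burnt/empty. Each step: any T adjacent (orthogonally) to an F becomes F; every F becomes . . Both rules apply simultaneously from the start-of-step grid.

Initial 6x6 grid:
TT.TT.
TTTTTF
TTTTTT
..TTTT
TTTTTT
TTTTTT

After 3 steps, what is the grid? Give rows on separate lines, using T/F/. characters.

Step 1: 2 trees catch fire, 1 burn out
  TT.TT.
  TTTTF.
  TTTTTF
  ..TTTT
  TTTTTT
  TTTTTT
Step 2: 4 trees catch fire, 2 burn out
  TT.TF.
  TTTF..
  TTTTF.
  ..TTTF
  TTTTTT
  TTTTTT
Step 3: 5 trees catch fire, 4 burn out
  TT.F..
  TTF...
  TTTF..
  ..TTF.
  TTTTTF
  TTTTTT

TT.F..
TTF...
TTTF..
..TTF.
TTTTTF
TTTTTT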